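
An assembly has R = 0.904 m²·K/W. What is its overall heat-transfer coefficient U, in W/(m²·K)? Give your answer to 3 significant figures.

1.11 W/(m²·K)

U = 1/R = 1/0.904 = 1.106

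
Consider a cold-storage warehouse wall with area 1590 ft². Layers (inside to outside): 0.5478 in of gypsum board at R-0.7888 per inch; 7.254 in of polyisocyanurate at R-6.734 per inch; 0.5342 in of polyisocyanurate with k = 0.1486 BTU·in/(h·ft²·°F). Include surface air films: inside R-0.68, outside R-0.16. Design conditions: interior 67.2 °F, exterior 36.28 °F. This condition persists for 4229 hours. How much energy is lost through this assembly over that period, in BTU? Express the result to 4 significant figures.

0.5478 × 0.7888 = 0.4321
7.254 × 6.734 = 48.848
0.5342/0.1486 = 3.5949
R_total = 0.68 + 0.4321 + 48.848 + 3.5949 + 0.16 = 53.715 ft²·°F·h/BTU
Q = 1590 × (67.2 − 36.28) / 53.715 = 915.25 BTU/h
E = 915.25 × 4229 = 3870600 BTU

3871000 BTU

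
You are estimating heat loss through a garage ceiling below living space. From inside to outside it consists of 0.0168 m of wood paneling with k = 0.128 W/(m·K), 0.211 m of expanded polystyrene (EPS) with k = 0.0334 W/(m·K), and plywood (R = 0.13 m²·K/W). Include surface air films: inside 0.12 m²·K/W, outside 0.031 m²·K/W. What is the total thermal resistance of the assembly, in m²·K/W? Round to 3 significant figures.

0.0168/0.128 = 0.1312
0.211/0.0334 = 6.317
R_total = 0.12 + 0.1312 + 6.317 + 0.13 + 0.031 = 6.73 m²·K/W

6.73 m²·K/W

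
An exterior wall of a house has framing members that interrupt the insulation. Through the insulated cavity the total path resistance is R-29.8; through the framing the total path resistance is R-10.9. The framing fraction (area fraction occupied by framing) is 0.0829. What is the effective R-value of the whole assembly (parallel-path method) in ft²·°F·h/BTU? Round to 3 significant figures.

U_eff = 0.9171/29.8 + 0.0829/10.9 = 0.03078 + 0.007606 = 0.03838
R_eff = 1/U_eff = 26.05 ft²·°F·h/BTU

26.1 ft²·°F·h/BTU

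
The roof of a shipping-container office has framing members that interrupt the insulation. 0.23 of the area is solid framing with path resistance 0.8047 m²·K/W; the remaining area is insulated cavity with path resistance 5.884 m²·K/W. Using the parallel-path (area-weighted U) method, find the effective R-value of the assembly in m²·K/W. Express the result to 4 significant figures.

U_eff = 0.77/5.884 + 0.23/0.8047 = 0.13086 + 0.28582 = 0.41668
R_eff = 1/U_eff = 2.3999 m²·K/W

2.400 m²·K/W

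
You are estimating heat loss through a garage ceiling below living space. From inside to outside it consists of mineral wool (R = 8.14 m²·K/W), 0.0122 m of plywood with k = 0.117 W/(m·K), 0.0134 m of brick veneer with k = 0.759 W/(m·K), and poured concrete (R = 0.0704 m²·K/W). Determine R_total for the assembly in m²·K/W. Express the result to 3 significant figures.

0.0122/0.117 = 0.1043
0.0134/0.759 = 0.01765
R_total = 8.14 + 0.1043 + 0.01765 + 0.0704 = 8.332 m²·K/W

8.33 m²·K/W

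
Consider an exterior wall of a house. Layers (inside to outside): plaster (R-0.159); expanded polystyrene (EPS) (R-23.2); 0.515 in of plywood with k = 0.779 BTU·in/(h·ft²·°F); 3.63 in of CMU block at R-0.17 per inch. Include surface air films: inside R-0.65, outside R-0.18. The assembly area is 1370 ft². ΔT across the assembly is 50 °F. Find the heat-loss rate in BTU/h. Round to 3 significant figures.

0.515/0.779 = 0.6611
3.63 × 0.17 = 0.6171
R_total = 0.65 + 0.159 + 23.2 + 0.6611 + 0.6171 + 0.18 = 25.47 ft²·°F·h/BTU
Q = A·ΔT/R = 1370 × 50 / 25.47 = 2690 BTU/h

2690 BTU/h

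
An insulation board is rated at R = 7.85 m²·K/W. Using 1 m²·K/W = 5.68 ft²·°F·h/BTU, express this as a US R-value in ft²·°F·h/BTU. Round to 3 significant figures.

44.6 ft²·°F·h/BTU

R_US = 7.85 × 5.68 = 44.59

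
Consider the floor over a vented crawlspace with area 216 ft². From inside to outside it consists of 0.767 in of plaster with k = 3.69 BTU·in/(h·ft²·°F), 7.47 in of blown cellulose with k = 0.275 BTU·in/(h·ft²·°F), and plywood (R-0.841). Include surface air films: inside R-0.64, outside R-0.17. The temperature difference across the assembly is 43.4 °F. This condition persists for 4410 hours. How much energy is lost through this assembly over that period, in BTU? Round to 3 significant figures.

0.767/3.69 = 0.2079
7.47/0.275 = 27.16
R_total = 0.64 + 0.2079 + 27.16 + 0.841 + 0.17 = 29.02 ft²·°F·h/BTU
Q = 216 × 43.4 / 29.02 = 323 BTU/h
E = 323 × 4410 = 1424000 BTU

1420000 BTU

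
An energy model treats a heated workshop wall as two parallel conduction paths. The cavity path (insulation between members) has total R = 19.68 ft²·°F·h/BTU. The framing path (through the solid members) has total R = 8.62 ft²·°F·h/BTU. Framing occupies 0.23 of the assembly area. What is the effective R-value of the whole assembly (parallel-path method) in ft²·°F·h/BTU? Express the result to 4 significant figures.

15.20 ft²·°F·h/BTU

U_eff = 0.77/19.68 + 0.23/8.62 = 0.039126 + 0.026682 = 0.065808
R_eff = 1/U_eff = 15.196 ft²·°F·h/BTU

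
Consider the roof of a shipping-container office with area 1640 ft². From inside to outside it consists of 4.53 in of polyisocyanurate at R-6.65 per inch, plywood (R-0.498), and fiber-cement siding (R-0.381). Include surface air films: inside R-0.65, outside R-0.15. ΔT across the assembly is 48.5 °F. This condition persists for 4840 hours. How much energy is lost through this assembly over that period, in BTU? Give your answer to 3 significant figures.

12100000 BTU

4.53 × 6.65 = 30.12
R_total = 0.65 + 30.12 + 0.498 + 0.381 + 0.15 = 31.8 ft²·°F·h/BTU
Q = 1640 × 48.5 / 31.8 = 2501 BTU/h
E = 2501 × 4840 = 12100000 BTU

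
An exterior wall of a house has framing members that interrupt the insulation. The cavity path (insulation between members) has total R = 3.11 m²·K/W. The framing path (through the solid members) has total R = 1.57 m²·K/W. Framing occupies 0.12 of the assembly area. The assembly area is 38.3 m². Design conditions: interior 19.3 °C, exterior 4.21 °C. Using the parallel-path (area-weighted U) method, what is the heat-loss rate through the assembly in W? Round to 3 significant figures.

208 W

U_eff = 0.88/3.11 + 0.12/1.57 = 0.283 + 0.07643 = 0.3594
R_eff = 1/U_eff = 2.782 m²·K/W
Q = 38.3 × (19.3 − 4.21) / 2.782 = 207.7 W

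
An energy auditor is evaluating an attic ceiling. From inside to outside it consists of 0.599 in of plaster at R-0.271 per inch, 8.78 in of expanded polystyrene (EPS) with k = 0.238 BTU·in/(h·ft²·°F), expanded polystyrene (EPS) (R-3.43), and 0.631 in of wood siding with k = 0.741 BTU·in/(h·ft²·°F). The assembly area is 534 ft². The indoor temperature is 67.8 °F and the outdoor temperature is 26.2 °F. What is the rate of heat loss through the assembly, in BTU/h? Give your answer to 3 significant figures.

0.599 × 0.271 = 0.1623
8.78/0.238 = 36.89
0.631/0.741 = 0.8516
R_total = 0.1623 + 36.89 + 3.43 + 0.8516 = 41.33 ft²·°F·h/BTU
Q = A·ΔT/R = 534 × (67.8 − 26.2) / 41.33 = 537.4 BTU/h

537 BTU/h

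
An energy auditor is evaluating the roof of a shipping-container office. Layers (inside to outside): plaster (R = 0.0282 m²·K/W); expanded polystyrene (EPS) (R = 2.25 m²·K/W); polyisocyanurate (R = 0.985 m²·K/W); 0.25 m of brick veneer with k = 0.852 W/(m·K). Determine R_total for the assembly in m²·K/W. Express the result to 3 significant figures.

0.25/0.852 = 0.2934
R_total = 0.0282 + 2.25 + 0.985 + 0.2934 = 3.557 m²·K/W

3.56 m²·K/W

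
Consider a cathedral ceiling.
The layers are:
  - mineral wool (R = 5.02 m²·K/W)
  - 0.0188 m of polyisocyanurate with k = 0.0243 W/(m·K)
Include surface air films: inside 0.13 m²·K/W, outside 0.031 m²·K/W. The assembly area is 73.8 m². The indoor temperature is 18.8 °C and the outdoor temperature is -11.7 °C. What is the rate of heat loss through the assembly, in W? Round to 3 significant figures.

0.0188/0.0243 = 0.7737
R_total = 0.13 + 5.02 + 0.7737 + 0.031 = 5.955 m²·K/W
Q = A·ΔT/R = 73.8 × (18.8 − (-11.7)) / 5.955 = 378 W

378 W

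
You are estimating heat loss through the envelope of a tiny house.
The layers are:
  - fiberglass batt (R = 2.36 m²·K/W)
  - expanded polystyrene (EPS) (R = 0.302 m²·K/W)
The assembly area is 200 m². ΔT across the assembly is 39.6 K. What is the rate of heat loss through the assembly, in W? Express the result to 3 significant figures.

R_total = 2.36 + 0.302 = 2.662 m²·K/W
Q = A·ΔT/R = 200 × 39.6 / 2.662 = 2975 W

2980 W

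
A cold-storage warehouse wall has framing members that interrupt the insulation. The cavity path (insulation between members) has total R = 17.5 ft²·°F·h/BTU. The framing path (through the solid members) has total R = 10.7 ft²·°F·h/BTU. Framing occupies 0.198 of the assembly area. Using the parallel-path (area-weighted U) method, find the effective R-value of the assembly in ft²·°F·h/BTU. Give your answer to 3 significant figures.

15.5 ft²·°F·h/BTU

U_eff = 0.802/17.5 + 0.198/10.7 = 0.04583 + 0.0185 = 0.06433
R_eff = 1/U_eff = 15.54 ft²·°F·h/BTU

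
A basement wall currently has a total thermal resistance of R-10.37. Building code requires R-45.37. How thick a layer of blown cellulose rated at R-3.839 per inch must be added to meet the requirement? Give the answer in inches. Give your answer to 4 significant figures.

ΔR = 45.37 − 10.37 = 35 ft²·°F·h/BTU
L = ΔR / (R/in) = 35/3.839 = 9.117 in

9.117 in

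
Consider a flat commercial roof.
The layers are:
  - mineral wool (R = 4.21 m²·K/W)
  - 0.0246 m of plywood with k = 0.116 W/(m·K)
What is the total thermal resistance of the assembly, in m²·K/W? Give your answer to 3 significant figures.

0.0246/0.116 = 0.2121
R_total = 4.21 + 0.2121 = 4.422 m²·K/W

4.42 m²·K/W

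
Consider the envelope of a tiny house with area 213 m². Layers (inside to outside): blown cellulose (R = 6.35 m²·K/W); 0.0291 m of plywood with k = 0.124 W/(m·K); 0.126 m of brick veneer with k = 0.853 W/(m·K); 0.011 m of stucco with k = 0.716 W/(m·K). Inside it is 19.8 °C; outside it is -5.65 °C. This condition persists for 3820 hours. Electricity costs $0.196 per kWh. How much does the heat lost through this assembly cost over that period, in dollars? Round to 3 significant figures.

0.0291/0.124 = 0.2347
0.126/0.853 = 0.1477
0.011/0.716 = 0.01536
R_total = 6.35 + 0.2347 + 0.1477 + 0.01536 = 6.748 m²·K/W
Q = 213 × (19.8 − (-5.65)) / 6.748 = 803.4 W
E = 803.4 W × 3820 h / 1000 = 3069 kWh
Cost = 3069 × 0.196 = $601.5

601 dollars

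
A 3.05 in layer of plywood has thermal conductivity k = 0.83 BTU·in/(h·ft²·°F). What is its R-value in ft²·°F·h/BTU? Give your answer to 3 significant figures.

R = L/k = 3.05/0.83 = 3.675 ft²·°F·h/BTU

3.67 ft²·°F·h/BTU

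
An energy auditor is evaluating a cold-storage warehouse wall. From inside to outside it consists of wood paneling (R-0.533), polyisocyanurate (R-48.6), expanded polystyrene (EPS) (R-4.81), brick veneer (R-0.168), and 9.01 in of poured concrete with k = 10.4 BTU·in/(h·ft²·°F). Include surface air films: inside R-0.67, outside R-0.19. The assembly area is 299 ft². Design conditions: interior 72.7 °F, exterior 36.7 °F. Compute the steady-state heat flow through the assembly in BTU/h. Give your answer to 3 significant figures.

9.01/10.4 = 0.8663
R_total = 0.67 + 0.533 + 48.6 + 4.81 + 0.168 + 0.8663 + 0.19 = 55.84 ft²·°F·h/BTU
Q = A·ΔT/R = 299 × (72.7 − 36.7) / 55.84 = 192.8 BTU/h

193 BTU/h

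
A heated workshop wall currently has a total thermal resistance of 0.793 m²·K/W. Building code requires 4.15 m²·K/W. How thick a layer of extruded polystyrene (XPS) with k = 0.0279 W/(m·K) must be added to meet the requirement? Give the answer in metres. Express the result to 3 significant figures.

ΔR = 4.15 − 0.793 = 3.357 m²·K/W
L = ΔR × k = 3.357 × 0.0279 = 0.09366 m

0.0937 m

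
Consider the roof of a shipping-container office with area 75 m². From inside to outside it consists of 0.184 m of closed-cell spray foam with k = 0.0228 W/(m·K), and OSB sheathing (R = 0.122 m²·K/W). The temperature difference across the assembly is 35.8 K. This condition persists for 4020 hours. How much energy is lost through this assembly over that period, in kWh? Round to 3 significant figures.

1320 kWh

0.184/0.0228 = 8.07
R_total = 8.07 + 0.122 = 8.192 m²·K/W
Q = 75 × 35.8 / 8.192 = 327.8 W
E = 327.8 W × 4020 h / 1000 = 1318 kWh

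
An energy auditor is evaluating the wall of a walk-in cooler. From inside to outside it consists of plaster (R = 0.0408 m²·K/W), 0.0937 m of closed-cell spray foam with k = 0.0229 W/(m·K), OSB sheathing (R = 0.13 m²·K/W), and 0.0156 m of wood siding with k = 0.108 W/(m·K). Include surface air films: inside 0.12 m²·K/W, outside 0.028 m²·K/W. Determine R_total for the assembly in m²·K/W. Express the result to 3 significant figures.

4.55 m²·K/W

0.0937/0.0229 = 4.092
0.0156/0.108 = 0.1444
R_total = 0.12 + 0.0408 + 4.092 + 0.13 + 0.1444 + 0.028 = 4.555 m²·K/W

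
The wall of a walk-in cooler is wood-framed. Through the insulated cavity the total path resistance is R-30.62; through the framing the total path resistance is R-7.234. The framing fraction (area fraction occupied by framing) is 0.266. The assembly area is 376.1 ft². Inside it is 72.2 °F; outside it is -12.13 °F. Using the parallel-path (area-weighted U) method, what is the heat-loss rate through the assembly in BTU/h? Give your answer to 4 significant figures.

U_eff = 0.734/30.62 + 0.266/7.234 = 0.023971 + 0.036771 = 0.060742
R_eff = 1/U_eff = 16.463 ft²·°F·h/BTU
Q = 376.1 × (72.2 − (-12.13)) / 16.463 = 1926.5 BTU/h

1927 BTU/h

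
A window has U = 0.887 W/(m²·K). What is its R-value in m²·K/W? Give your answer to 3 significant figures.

1.13 m²·K/W

R = 1/U = 1/0.887 = 1.127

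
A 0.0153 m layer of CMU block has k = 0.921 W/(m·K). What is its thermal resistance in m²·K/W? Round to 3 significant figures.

R = L/k = 0.0153/0.921 = 0.01661 m²·K/W

0.0166 m²·K/W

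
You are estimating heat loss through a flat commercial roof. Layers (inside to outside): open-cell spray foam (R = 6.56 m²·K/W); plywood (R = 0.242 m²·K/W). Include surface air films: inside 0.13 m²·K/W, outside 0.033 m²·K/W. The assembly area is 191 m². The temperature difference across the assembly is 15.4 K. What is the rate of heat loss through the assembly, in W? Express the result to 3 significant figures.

R_total = 0.13 + 6.56 + 0.242 + 0.033 = 6.965 m²·K/W
Q = A·ΔT/R = 191 × 15.4 / 6.965 = 422.3 W

422 W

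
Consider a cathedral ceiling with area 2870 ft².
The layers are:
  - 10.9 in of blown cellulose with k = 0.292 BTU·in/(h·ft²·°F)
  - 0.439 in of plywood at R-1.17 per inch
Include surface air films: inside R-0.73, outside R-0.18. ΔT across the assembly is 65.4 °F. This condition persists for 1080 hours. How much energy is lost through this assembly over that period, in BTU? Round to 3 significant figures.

5230000 BTU

10.9/0.292 = 37.33
0.439 × 1.17 = 0.5136
R_total = 0.73 + 37.33 + 0.5136 + 0.18 = 38.75 ft²·°F·h/BTU
Q = 2870 × 65.4 / 38.75 = 4844 BTU/h
E = 4844 × 1080 = 5231000 BTU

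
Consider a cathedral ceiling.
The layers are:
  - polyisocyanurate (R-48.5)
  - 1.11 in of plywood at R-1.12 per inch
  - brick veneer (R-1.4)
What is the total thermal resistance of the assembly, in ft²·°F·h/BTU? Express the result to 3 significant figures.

1.11 × 1.12 = 1.243
R_total = 48.5 + 1.243 + 1.4 = 51.14 ft²·°F·h/BTU

51.1 ft²·°F·h/BTU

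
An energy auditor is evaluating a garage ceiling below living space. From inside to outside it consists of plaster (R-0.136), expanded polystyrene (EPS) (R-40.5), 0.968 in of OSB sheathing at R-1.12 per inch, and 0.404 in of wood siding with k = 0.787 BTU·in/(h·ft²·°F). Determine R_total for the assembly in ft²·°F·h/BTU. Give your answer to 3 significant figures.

0.968 × 1.12 = 1.084
0.404/0.787 = 0.5133
R_total = 0.136 + 40.5 + 1.084 + 0.5133 = 42.23 ft²·°F·h/BTU

42.2 ft²·°F·h/BTU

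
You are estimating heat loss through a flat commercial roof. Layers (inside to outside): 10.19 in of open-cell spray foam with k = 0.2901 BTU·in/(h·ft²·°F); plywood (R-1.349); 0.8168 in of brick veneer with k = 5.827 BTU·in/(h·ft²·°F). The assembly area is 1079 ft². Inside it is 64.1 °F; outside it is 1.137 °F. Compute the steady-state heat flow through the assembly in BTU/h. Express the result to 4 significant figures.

1855 BTU/h

10.19/0.2901 = 35.126
0.8168/5.827 = 0.14018
R_total = 35.126 + 1.349 + 0.14018 = 36.615 ft²·°F·h/BTU
Q = A·ΔT/R = 1079 × (64.1 − 1.137) / 36.615 = 1855.4 BTU/h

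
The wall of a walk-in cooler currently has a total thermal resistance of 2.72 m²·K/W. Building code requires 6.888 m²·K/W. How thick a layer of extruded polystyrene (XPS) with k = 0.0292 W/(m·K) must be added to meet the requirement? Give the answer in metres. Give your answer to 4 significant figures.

0.1217 m

ΔR = 6.888 − 2.72 = 4.168 m²·K/W
L = ΔR × k = 4.168 × 0.0292 = 0.12171 m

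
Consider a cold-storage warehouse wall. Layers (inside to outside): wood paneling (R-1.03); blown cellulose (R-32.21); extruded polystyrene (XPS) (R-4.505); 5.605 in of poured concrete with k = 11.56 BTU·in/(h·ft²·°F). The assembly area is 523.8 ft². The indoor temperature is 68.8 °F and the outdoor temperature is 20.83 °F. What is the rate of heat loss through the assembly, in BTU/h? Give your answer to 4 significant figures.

657.3 BTU/h

5.605/11.56 = 0.48486
R_total = 1.03 + 32.21 + 4.505 + 0.48486 = 38.23 ft²·°F·h/BTU
Q = A·ΔT/R = 523.8 × (68.8 − 20.83) / 38.23 = 657.25 BTU/h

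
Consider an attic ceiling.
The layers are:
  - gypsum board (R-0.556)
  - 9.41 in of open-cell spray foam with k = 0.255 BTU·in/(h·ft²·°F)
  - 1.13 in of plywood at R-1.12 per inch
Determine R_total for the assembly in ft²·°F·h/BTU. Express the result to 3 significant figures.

9.41/0.255 = 36.9
1.13 × 1.12 = 1.266
R_total = 0.556 + 36.9 + 1.266 = 38.72 ft²·°F·h/BTU

38.7 ft²·°F·h/BTU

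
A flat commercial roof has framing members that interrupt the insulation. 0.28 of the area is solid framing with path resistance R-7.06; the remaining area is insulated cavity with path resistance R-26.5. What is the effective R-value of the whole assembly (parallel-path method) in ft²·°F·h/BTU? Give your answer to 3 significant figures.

U_eff = 0.72/26.5 + 0.28/7.06 = 0.02717 + 0.03966 = 0.06683
R_eff = 1/U_eff = 14.96 ft²·°F·h/BTU

15.0 ft²·°F·h/BTU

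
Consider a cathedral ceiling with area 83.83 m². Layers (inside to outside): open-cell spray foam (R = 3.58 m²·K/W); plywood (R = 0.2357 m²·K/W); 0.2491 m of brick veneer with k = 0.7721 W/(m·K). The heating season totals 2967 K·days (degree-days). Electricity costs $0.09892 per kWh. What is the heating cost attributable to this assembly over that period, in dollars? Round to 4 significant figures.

142.7 dollars

0.2491/0.7721 = 0.32263
R_total = 3.58 + 0.2357 + 0.32263 = 4.1383 m²·K/W
E = A × HDD × 24 / R / 1000 = 83.83 × 2967 × 24 / 4.1383 / 1000 = 1442.5 kWh
Cost = 1442.5 × 0.09892 = $142.69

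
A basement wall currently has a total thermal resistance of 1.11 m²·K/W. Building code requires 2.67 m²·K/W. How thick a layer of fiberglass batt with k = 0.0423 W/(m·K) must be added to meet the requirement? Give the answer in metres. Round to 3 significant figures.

0.0660 m

ΔR = 2.67 − 1.11 = 1.56 m²·K/W
L = ΔR × k = 1.56 × 0.0423 = 0.06599 m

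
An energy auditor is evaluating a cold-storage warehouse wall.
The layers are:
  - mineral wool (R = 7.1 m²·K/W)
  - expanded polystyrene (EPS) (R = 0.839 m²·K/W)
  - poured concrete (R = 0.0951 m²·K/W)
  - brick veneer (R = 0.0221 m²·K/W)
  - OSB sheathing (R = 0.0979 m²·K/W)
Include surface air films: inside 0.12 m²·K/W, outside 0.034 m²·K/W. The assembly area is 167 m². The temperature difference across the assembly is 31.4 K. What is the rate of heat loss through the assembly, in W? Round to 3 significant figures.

631 W

R_total = 0.12 + 7.1 + 0.839 + 0.0951 + 0.0221 + 0.0979 + 0.034 = 8.308 m²·K/W
Q = A·ΔT/R = 167 × 31.4 / 8.308 = 631.2 W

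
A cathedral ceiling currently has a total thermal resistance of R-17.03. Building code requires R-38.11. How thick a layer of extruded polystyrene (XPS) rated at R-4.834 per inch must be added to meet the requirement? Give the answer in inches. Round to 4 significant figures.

ΔR = 38.11 − 17.03 = 21.08 ft²·°F·h/BTU
L = ΔR / (R/in) = 21.08/4.834 = 4.3608 in

4.361 in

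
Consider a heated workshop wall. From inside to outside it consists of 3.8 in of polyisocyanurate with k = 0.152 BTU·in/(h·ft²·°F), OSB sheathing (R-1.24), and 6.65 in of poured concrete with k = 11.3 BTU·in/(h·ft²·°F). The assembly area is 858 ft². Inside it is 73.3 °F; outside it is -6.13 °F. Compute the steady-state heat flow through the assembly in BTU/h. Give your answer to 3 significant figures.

3.8/0.152 = 25
6.65/11.3 = 0.5885
R_total = 25 + 1.24 + 0.5885 = 26.83 ft²·°F·h/BTU
Q = A·ΔT/R = 858 × (73.3 − (-6.13)) / 26.83 = 2540 BTU/h

2540 BTU/h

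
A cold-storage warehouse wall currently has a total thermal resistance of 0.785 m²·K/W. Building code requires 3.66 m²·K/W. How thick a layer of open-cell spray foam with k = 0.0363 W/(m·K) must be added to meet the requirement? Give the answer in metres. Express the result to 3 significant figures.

ΔR = 3.66 − 0.785 = 2.875 m²·K/W
L = ΔR × k = 2.875 × 0.0363 = 0.1044 m

0.104 m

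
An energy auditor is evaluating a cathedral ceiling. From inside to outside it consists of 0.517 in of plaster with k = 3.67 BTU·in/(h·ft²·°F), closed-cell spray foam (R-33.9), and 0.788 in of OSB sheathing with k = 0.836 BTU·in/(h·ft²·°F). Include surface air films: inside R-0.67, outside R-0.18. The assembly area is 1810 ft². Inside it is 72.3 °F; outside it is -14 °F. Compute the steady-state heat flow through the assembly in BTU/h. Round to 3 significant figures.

0.517/3.67 = 0.1409
0.788/0.836 = 0.9426
R_total = 0.67 + 0.1409 + 33.9 + 0.9426 + 0.18 = 35.83 ft²·°F·h/BTU
Q = A·ΔT/R = 1810 × (72.3 − (-14)) / 35.83 = 4359 BTU/h

4360 BTU/h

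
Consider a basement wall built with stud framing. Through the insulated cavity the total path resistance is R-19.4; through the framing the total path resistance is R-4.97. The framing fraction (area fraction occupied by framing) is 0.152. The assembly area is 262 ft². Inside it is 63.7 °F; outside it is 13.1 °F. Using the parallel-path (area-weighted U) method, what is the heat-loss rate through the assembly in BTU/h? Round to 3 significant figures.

985 BTU/h

U_eff = 0.848/19.4 + 0.152/4.97 = 0.04371 + 0.03058 = 0.07429
R_eff = 1/U_eff = 13.46 ft²·°F·h/BTU
Q = 262 × (63.7 − 13.1) / 13.46 = 984.9 BTU/h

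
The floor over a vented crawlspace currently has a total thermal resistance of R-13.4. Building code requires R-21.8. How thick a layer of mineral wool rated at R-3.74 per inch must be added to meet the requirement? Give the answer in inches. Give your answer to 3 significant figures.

2.25 in

ΔR = 21.8 − 13.4 = 8.4 ft²·°F·h/BTU
L = ΔR / (R/in) = 8.4/3.74 = 2.246 in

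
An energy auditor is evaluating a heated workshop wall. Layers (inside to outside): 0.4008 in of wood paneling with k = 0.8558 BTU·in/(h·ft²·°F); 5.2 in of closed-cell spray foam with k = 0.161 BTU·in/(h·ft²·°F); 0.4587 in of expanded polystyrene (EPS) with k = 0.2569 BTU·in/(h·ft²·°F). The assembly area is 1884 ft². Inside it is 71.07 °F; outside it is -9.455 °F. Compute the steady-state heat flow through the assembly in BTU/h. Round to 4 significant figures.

0.4008/0.8558 = 0.46833
5.2/0.161 = 32.298
0.4587/0.2569 = 1.7855
R_total = 0.46833 + 32.298 + 1.7855 = 34.552 ft²·°F·h/BTU
Q = A·ΔT/R = 1884 × (71.07 − (-9.455)) / 34.552 = 4390.7 BTU/h

4391 BTU/h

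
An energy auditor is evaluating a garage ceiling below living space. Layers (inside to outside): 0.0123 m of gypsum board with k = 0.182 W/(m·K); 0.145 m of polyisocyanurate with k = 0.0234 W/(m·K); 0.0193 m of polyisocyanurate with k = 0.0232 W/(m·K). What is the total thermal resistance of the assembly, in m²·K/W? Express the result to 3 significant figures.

7.10 m²·K/W

0.0123/0.182 = 0.06758
0.145/0.0234 = 6.197
0.0193/0.0232 = 0.8319
R_total = 0.06758 + 6.197 + 0.8319 = 7.096 m²·K/W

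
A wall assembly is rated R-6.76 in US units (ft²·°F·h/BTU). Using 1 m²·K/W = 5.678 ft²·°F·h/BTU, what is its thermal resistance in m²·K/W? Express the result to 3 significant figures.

1.19 m²·K/W

R_SI = 6.76/5.678 = 1.191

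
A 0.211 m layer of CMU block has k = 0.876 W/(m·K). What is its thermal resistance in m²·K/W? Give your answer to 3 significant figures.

0.241 m²·K/W

R = L/k = 0.211/0.876 = 0.2409 m²·K/W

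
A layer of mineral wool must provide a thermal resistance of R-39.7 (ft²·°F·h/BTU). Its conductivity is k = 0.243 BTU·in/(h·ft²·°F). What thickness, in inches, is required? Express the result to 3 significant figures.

9.65 in

L = R × k = 39.7 × 0.243 = 9.647 in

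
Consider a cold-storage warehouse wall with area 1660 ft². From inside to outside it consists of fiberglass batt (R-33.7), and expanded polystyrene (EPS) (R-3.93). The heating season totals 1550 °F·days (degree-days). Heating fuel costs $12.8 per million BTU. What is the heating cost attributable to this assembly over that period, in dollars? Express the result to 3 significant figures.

21.0 dollars

R_total = 33.7 + 3.93 = 37.63 ft²·°F·h/BTU
E = A × HDD × 24 / R = 1660 × 1550 × 24 / 37.63 = 1641000 BTU
Cost = 1641000/10⁶ × 12.8 = $21.01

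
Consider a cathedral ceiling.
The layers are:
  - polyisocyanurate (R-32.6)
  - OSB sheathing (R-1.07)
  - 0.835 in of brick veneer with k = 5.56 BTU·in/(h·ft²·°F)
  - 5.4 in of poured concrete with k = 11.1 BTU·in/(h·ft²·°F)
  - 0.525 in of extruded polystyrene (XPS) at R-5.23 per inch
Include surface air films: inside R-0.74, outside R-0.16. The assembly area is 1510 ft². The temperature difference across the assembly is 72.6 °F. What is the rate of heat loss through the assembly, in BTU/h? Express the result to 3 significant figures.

0.835/5.56 = 0.1502
5.4/11.1 = 0.4865
0.525 × 5.23 = 2.746
R_total = 0.74 + 32.6 + 1.07 + 0.1502 + 0.4865 + 2.746 + 0.16 = 37.95 ft²·°F·h/BTU
Q = A·ΔT/R = 1510 × 72.6 / 37.95 = 2889 BTU/h

2890 BTU/h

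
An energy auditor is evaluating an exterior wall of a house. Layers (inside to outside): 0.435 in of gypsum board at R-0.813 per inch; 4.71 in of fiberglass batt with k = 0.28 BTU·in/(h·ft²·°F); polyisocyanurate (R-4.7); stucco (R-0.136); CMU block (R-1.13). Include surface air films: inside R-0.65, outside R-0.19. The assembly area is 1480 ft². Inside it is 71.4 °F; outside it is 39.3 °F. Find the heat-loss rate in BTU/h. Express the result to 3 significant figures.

1980 BTU/h

0.435 × 0.813 = 0.3537
4.71/0.28 = 16.82
R_total = 0.65 + 0.3537 + 16.82 + 4.7 + 0.136 + 1.13 + 0.19 = 23.98 ft²·°F·h/BTU
Q = A·ΔT/R = 1480 × (71.4 − 39.3) / 23.98 = 1981 BTU/h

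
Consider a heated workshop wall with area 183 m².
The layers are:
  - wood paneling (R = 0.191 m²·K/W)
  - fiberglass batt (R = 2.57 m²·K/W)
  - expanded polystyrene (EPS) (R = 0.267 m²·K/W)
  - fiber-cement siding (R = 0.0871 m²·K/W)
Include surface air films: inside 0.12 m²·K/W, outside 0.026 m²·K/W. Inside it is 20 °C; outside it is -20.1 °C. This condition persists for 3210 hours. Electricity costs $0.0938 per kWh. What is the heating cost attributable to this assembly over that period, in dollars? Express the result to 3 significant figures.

678 dollars

R_total = 0.12 + 0.191 + 2.57 + 0.267 + 0.0871 + 0.026 = 3.261 m²·K/W
Q = 183 × (20 − (-20.1)) / 3.261 = 2250 W
E = 2250 W × 3210 h / 1000 = 7223 kWh
Cost = 7223 × 0.0938 = $677.5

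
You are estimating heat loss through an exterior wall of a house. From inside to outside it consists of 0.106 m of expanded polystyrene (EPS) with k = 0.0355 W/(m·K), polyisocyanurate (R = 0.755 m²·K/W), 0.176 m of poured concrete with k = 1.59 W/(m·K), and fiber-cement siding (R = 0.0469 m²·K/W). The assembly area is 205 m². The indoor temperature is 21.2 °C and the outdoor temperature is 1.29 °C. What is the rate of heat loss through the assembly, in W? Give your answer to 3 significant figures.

1050 W

0.106/0.0355 = 2.986
0.176/1.59 = 0.1107
R_total = 2.986 + 0.755 + 0.1107 + 0.0469 = 3.899 m²·K/W
Q = A·ΔT/R = 205 × (21.2 − 1.29) / 3.899 = 1047 W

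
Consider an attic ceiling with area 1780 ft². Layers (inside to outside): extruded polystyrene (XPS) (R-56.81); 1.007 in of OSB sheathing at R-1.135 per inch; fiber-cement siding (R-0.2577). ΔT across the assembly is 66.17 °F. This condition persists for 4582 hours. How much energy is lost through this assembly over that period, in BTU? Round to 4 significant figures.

9271000 BTU

1.007 × 1.135 = 1.1429
R_total = 56.81 + 1.1429 + 0.2577 = 58.211 ft²·°F·h/BTU
Q = 1780 × 66.17 / 58.211 = 2023.4 BTU/h
E = 2023.4 × 4582 = 9271200 BTU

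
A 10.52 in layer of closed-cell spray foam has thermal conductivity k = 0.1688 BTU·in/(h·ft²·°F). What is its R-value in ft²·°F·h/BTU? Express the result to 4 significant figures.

R = L/k = 10.52/0.1688 = 62.322 ft²·°F·h/BTU

62.32 ft²·°F·h/BTU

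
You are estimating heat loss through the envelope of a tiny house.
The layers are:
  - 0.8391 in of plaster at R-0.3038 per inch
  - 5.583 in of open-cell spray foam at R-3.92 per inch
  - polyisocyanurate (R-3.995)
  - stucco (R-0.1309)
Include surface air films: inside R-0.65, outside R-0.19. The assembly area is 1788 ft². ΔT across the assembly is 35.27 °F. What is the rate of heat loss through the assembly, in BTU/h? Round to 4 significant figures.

0.8391 × 0.3038 = 0.25492
5.583 × 3.92 = 21.885
R_total = 0.65 + 0.25492 + 21.885 + 3.995 + 0.1309 + 0.19 = 27.106 ft²·°F·h/BTU
Q = A·ΔT/R = 1788 × 35.27 / 27.106 = 2326.5 BTU/h

2327 BTU/h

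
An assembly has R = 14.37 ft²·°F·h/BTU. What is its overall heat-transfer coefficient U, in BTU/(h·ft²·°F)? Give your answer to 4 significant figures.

U = 1/R = 1/14.37 = 0.069589

0.06959 BTU/(h·ft²·°F)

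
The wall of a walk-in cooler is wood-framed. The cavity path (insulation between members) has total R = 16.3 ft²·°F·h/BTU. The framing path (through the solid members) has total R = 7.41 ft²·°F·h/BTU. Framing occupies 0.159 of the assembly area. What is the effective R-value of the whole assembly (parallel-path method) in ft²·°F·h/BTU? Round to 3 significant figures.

13.7 ft²·°F·h/BTU

U_eff = 0.841/16.3 + 0.159/7.41 = 0.0516 + 0.02146 = 0.07305
R_eff = 1/U_eff = 13.69 ft²·°F·h/BTU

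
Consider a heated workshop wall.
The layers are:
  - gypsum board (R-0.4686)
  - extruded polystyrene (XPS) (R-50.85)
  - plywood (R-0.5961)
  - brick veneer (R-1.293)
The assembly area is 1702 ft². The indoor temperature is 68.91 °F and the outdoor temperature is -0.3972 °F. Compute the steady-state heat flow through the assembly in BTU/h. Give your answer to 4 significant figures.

2217 BTU/h

R_total = 0.4686 + 50.85 + 0.5961 + 1.293 = 53.208 ft²·°F·h/BTU
Q = A·ΔT/R = 1702 × (68.91 − (-0.3972)) / 53.208 = 2217 BTU/h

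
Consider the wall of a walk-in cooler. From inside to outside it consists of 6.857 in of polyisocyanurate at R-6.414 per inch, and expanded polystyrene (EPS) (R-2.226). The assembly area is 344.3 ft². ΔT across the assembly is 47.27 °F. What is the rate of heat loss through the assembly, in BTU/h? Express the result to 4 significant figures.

352.2 BTU/h

6.857 × 6.414 = 43.981
R_total = 43.981 + 2.226 = 46.207 ft²·°F·h/BTU
Q = A·ΔT/R = 344.3 × 47.27 / 46.207 = 352.22 BTU/h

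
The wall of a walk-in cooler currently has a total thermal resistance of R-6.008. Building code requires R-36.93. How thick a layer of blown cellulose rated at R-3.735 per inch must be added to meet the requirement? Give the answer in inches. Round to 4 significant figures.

ΔR = 36.93 − 6.008 = 30.922 ft²·°F·h/BTU
L = ΔR / (R/in) = 30.922/3.735 = 8.279 in

8.279 in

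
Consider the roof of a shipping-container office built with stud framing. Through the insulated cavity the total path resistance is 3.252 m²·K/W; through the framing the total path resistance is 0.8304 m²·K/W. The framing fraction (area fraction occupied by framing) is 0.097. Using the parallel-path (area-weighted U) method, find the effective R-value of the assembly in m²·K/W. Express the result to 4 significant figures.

U_eff = 0.903/3.252 + 0.097/0.8304 = 0.27768 + 0.11681 = 0.39449
R_eff = 1/U_eff = 2.5349 m²·K/W

2.535 m²·K/W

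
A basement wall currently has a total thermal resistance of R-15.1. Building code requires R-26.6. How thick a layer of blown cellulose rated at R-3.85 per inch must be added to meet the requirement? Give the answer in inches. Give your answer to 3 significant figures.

2.99 in

ΔR = 26.6 − 15.1 = 11.5 ft²·°F·h/BTU
L = ΔR / (R/in) = 11.5/3.85 = 2.987 in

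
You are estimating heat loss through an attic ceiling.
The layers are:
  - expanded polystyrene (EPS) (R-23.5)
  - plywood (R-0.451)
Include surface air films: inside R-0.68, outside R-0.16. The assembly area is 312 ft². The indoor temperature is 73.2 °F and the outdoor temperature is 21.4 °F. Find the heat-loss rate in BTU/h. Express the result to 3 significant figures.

652 BTU/h

R_total = 0.68 + 23.5 + 0.451 + 0.16 = 24.79 ft²·°F·h/BTU
Q = A·ΔT/R = 312 × (73.2 − 21.4) / 24.79 = 651.9 BTU/h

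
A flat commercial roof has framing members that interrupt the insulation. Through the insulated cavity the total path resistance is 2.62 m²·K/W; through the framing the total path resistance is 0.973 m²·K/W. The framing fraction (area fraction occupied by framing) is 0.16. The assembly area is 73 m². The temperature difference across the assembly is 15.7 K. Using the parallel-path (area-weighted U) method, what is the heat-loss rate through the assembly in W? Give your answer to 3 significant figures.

U_eff = 0.84/2.62 + 0.16/0.973 = 0.3206 + 0.1644 = 0.4851
R_eff = 1/U_eff = 2.062 m²·K/W
Q = 73 × 15.7 / 2.062 = 555.9 W

556 W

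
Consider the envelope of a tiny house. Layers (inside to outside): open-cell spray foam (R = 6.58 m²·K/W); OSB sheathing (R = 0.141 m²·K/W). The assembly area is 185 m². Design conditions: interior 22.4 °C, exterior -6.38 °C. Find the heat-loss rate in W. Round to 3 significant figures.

792 W

R_total = 6.58 + 0.141 = 6.721 m²·K/W
Q = A·ΔT/R = 185 × (22.4 − (-6.38)) / 6.721 = 792.2 W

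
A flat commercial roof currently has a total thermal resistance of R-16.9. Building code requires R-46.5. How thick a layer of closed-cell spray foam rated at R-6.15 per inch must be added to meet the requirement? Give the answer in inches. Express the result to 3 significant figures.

ΔR = 46.5 − 16.9 = 29.6 ft²·°F·h/BTU
L = ΔR / (R/in) = 29.6/6.15 = 4.813 in

4.81 in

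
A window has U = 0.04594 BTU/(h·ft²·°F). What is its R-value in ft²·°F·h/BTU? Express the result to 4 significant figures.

R = 1/U = 1/0.04594 = 21.768

21.77 ft²·°F·h/BTU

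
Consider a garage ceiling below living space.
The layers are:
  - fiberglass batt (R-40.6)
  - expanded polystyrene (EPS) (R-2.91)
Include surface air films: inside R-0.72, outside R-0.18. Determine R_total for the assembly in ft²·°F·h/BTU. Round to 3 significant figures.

R_total = 0.72 + 40.6 + 2.91 + 0.18 = 44.41 ft²·°F·h/BTU

44.4 ft²·°F·h/BTU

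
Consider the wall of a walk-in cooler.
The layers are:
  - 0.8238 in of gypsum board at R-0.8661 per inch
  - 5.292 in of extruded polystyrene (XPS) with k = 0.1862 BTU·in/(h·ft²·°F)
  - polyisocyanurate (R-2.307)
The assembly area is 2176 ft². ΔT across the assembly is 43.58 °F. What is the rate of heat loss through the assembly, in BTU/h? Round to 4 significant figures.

0.8238 × 0.8661 = 0.71349
5.292/0.1862 = 28.421
R_total = 0.71349 + 28.421 + 2.307 = 31.442 ft²·°F·h/BTU
Q = A·ΔT/R = 2176 × 43.58 / 31.442 = 3016.1 BTU/h

3016 BTU/h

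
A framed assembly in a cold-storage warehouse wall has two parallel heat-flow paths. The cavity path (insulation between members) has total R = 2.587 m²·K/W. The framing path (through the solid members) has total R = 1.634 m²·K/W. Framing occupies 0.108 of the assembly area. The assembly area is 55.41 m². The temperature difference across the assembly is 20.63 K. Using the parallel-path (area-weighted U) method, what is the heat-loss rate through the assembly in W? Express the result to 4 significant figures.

U_eff = 0.892/2.587 + 0.108/1.634 = 0.3448 + 0.066095 = 0.4109
R_eff = 1/U_eff = 2.4337 m²·K/W
Q = 55.41 × 20.63 / 2.4337 = 469.7 W

469.7 W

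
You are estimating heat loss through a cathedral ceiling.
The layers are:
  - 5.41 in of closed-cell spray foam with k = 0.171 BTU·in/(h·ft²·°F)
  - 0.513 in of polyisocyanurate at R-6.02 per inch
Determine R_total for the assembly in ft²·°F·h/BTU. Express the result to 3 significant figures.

34.7 ft²·°F·h/BTU

5.41/0.171 = 31.64
0.513 × 6.02 = 3.088
R_total = 31.64 + 3.088 = 34.73 ft²·°F·h/BTU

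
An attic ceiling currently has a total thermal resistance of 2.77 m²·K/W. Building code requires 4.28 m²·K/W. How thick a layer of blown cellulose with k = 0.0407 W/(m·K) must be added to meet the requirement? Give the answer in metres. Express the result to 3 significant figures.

ΔR = 4.28 − 2.77 = 1.51 m²·K/W
L = ΔR × k = 1.51 × 0.0407 = 0.06146 m

0.0615 m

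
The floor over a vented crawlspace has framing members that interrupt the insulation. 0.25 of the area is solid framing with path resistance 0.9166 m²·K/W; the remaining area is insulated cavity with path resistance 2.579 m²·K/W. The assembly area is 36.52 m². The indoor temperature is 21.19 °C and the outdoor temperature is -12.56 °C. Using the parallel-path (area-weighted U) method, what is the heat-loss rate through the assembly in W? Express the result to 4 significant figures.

694.6 W

U_eff = 0.75/2.579 + 0.25/0.9166 = 0.29081 + 0.27275 = 0.56356
R_eff = 1/U_eff = 1.7744 m²·K/W
Q = 36.52 × (21.19 − (-12.56)) / 1.7744 = 694.61 W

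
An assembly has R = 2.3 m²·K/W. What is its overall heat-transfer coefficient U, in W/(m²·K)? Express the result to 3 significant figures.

U = 1/R = 1/2.3 = 0.4348

0.435 W/(m²·K)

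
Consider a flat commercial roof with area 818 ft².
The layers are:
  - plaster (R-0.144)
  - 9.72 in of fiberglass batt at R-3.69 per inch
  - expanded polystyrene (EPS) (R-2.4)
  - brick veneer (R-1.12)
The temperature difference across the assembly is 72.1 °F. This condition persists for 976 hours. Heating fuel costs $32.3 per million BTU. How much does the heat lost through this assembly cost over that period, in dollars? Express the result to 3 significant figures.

9.72 × 3.69 = 35.87
R_total = 0.144 + 35.87 + 2.4 + 1.12 = 39.53 ft²·°F·h/BTU
Q = 818 × 72.1 / 39.53 = 1492 BTU/h
E = 1492 × 976 = 1456000 BTU
Cost = 1456000/10⁶ × 32.3 = $47.03

47.0 dollars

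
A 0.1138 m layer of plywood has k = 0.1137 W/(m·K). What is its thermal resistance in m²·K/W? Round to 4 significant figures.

1.001 m²·K/W

R = L/k = 0.1138/0.1137 = 1.0009 m²·K/W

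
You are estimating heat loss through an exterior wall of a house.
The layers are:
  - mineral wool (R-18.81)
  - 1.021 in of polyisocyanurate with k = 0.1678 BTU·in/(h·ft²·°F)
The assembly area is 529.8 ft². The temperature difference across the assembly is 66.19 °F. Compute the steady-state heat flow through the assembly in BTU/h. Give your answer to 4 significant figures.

1409 BTU/h

1.021/0.1678 = 6.0846
R_total = 18.81 + 6.0846 = 24.895 ft²·°F·h/BTU
Q = A·ΔT/R = 529.8 × 66.19 / 24.895 = 1408.6 BTU/h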